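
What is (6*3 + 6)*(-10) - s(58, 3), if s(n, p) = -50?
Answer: -190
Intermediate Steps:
(6*3 + 6)*(-10) - s(58, 3) = (6*3 + 6)*(-10) - 1*(-50) = (18 + 6)*(-10) + 50 = 24*(-10) + 50 = -240 + 50 = -190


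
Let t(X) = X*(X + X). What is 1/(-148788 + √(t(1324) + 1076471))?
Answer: -148788/22133286521 - √4582423/22133286521 ≈ -6.8191e-6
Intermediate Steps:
t(X) = 2*X² (t(X) = X*(2*X) = 2*X²)
1/(-148788 + √(t(1324) + 1076471)) = 1/(-148788 + √(2*1324² + 1076471)) = 1/(-148788 + √(2*1752976 + 1076471)) = 1/(-148788 + √(3505952 + 1076471)) = 1/(-148788 + √4582423)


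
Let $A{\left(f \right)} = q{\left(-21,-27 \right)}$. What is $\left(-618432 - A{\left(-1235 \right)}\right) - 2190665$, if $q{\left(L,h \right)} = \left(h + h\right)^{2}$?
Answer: $-2812013$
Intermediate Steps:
$q{\left(L,h \right)} = 4 h^{2}$ ($q{\left(L,h \right)} = \left(2 h\right)^{2} = 4 h^{2}$)
$A{\left(f \right)} = 2916$ ($A{\left(f \right)} = 4 \left(-27\right)^{2} = 4 \cdot 729 = 2916$)
$\left(-618432 - A{\left(-1235 \right)}\right) - 2190665 = \left(-618432 - 2916\right) - 2190665 = -621348 - 2190665 = -2812013$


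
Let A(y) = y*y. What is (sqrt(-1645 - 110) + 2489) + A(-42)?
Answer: 4253 + 3*I*sqrt(195) ≈ 4253.0 + 41.893*I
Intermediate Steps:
A(y) = y**2
(sqrt(-1645 - 110) + 2489) + A(-42) = (sqrt(-1645 - 110) + 2489) + (-42)**2 = (sqrt(-1755) + 2489) + 1764 = (3*I*sqrt(195) + 2489) + 1764 = (2489 + 3*I*sqrt(195)) + 1764 = 4253 + 3*I*sqrt(195)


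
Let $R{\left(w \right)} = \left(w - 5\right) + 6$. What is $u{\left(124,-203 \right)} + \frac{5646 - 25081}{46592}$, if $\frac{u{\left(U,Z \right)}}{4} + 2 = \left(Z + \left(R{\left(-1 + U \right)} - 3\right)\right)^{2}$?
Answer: $\frac{96365097}{3584} \approx 26888.0$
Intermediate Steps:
$R{\left(w \right)} = 1 + w$ ($R{\left(w \right)} = \left(-5 + w\right) + 6 = 1 + w$)
$u{\left(U,Z \right)} = -8 + 4 \left(-3 + U + Z\right)^{2}$ ($u{\left(U,Z \right)} = -8 + 4 \left(Z + \left(\left(1 + \left(-1 + U\right)\right) - 3\right)\right)^{2} = -8 + 4 \left(Z + \left(U - 3\right)\right)^{2} = -8 + 4 \left(Z + \left(-3 + U\right)\right)^{2} = -8 + 4 \left(-3 + U + Z\right)^{2}$)
$u{\left(124,-203 \right)} + \frac{5646 - 25081}{46592} = \left(-8 + 4 \left(-3 + 124 - 203\right)^{2}\right) + \frac{5646 - 25081}{46592} = \left(-8 + 4 \left(-82\right)^{2}\right) + \left(5646 - 25081\right) \frac{1}{46592} = \left(-8 + 4 \cdot 6724\right) - \frac{1495}{3584} = \left(-8 + 26896\right) - \frac{1495}{3584} = 26888 - \frac{1495}{3584} = \frac{96365097}{3584}$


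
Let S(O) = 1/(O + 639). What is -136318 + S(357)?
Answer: -135772727/996 ≈ -1.3632e+5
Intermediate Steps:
S(O) = 1/(639 + O)
-136318 + S(357) = -136318 + 1/(639 + 357) = -136318 + 1/996 = -135772727/996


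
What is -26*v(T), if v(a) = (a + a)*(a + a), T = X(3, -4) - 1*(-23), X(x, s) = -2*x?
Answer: -30056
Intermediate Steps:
T = 17 (T = -2*3 - 1*(-23) = -6 + 23 = 17)
v(a) = 4*a**2 (v(a) = (2*a)*(2*a) = 4*a**2)
-26*v(T) = -104*17**2 = -104*289 = -26*1156 = -30056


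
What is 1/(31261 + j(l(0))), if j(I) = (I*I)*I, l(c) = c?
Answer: 1/31261 ≈ 3.1989e-5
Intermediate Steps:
j(I) = I³ (j(I) = I²*I = I³)
1/(31261 + j(l(0))) = 1/(31261 + 0³) = 1/(31261 + 0) = 1/31261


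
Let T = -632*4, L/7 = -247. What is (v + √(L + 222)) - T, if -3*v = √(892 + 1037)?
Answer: 2528 - √1929/3 + I*√1507 ≈ 2513.4 + 38.82*I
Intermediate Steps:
L = -1729 (L = 7*(-247) = -1729)
T = -2528
v = -√1929/3 (v = -√(892 + 1037)/3 = -√1929/3 ≈ -14.640)
(v + √(L + 222)) - T = (-√1929/3 + √(-1729 + 222)) - 1*(-2528) = (-√1929/3 + √(-1507)) + 2528 = (-√1929/3 + I*√1507) + 2528 = 2528 - √1929/3 + I*√1507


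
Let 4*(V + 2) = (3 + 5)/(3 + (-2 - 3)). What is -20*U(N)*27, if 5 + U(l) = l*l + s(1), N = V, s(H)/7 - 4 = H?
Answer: -21060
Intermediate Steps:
s(H) = 28 + 7*H
V = -3 (V = -2 + ((3 + 5)/(3 + (-2 - 3)))/4 = -2 + (8/(3 - 5))/4 = -2 + (8/(-2))/4 = -2 + (8*(-½))/4 = -2 + (¼)*(-4) = -2 - 1 = -3)
N = -3
U(l) = 30 + l² (U(l) = -5 + (l*l + (28 + 7*1)) = -5 + (l² + (28 + 7)) = -5 + (l² + 35) = -5 + (35 + l²) = 30 + l²)
-20*U(N)*27 = -20*(30 + (-3)²)*27 = -20*(30 + 9)*27 = -20*39*27 = -780*27 = -21060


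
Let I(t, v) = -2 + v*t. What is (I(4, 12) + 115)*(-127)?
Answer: -20447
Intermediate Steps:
I(t, v) = -2 + t*v
(I(4, 12) + 115)*(-127) = ((-2 + 4*12) + 115)*(-127) = ((-2 + 48) + 115)*(-127) = (46 + 115)*(-127) = 161*(-127) = -20447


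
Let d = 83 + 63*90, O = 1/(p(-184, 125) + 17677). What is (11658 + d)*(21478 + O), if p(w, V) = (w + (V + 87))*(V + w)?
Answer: 5992604181861/16025 ≈ 3.7395e+8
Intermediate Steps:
p(w, V) = (V + w)*(87 + V + w) (p(w, V) = (w + (87 + V))*(V + w) = (87 + V + w)*(V + w) = (V + w)*(87 + V + w))
O = 1/16025 (O = 1/((125² + (-184)² + 87*125 + 87*(-184) + 2*125*(-184)) + 17677) = 1/((15625 + 33856 + 10875 - 16008 - 46000) + 17677) = 1/(-1652 + 17677) = 1/16025 ≈ 6.2402e-5)
d = 5753 (d = 83 + 5670 = 5753)
(11658 + d)*(21478 + O) = (11658 + 5753)*(21478 + 1/16025) = 17411*(344184951/16025) = 5992604181861/16025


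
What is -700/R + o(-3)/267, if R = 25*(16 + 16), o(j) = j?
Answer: -631/712 ≈ -0.88624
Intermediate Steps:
R = 800 (R = 25*32 = 800)
-700/R + o(-3)/267 = -700/800 - 3/267 = -700*1/800 - 3*1/267 = -7/8 - 1/89 = -631/712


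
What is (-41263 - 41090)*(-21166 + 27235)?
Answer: -499800357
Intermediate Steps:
(-41263 - 41090)*(-21166 + 27235) = -82353*6069 = -499800357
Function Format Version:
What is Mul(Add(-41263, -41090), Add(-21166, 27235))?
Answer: -499800357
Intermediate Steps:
Mul(Add(-41263, -41090), Add(-21166, 27235)) = Mul(-82353, 6069) = -499800357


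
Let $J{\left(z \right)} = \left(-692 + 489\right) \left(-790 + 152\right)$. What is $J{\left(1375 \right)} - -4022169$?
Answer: $4151683$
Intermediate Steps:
$J{\left(z \right)} = 129514$ ($J{\left(z \right)} = \left(-203\right) \left(-638\right) = 129514$)
$J{\left(1375 \right)} - -4022169 = 129514 - -4022169 = 129514 + 4022169 = 4151683$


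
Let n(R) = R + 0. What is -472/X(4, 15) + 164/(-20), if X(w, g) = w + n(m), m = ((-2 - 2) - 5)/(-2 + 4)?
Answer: 4679/5 ≈ 935.80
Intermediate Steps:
m = -9/2 (m = (-4 - 5)/2 = -9*1/2 = -9/2 ≈ -4.5000)
n(R) = R
X(w, g) = -9/2 + w (X(w, g) = w - 9/2 = -9/2 + w)
-472/X(4, 15) + 164/(-20) = -472/(-9/2 + 4) + 164/(-20) = -472/(-1/2) + 164*(-1/20) = -472*(-2) - 41/5 = 944 - 41/5 = 4679/5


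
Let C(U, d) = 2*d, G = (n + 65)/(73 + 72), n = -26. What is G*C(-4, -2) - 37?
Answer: -5521/145 ≈ -38.076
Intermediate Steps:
G = 39/145 (G = (-26 + 65)/(73 + 72) = 39/145 ≈ 0.26897)
G*C(-4, -2) - 37 = 39*(2*(-2))/145 - 37 = (39/145)*(-4) - 37 = -156/145 - 37 = -5521/145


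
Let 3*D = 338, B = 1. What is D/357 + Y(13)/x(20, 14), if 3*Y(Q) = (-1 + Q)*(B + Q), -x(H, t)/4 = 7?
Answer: -1804/1071 ≈ -1.6844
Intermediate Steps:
x(H, t) = -28 (x(H, t) = -4*7 = -28)
D = 338/3 (D = (⅓)*338 = 338/3 ≈ 112.67)
Y(Q) = (1 + Q)*(-1 + Q)/3 (Y(Q) = ((-1 + Q)*(1 + Q))/3 = ((1 + Q)*(-1 + Q))/3 = (1 + Q)*(-1 + Q)/3)
D/357 + Y(13)/x(20, 14) = (338/3)/357 + (-⅓ + (⅓)*13²)/(-28) = (338/3)*(1/357) + (-⅓ + (⅓)*169)*(-1/28) = 338/1071 + (-⅓ + 169/3)*(-1/28) = 338/1071 + 56*(-1/28) = 338/1071 - 2 = -1804/1071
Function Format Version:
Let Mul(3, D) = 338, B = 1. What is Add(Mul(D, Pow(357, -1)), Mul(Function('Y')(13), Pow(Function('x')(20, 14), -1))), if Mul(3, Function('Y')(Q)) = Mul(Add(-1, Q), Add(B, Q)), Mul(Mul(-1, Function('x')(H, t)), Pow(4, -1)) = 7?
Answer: Rational(-1804, 1071) ≈ -1.6844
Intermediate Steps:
Function('x')(H, t) = -28 (Function('x')(H, t) = Mul(-4, 7) = -28)
D = Rational(338, 3) (D = Mul(Rational(1, 3), 338) = Rational(338, 3) ≈ 112.67)
Function('Y')(Q) = Mul(Rational(1, 3), Add(1, Q), Add(-1, Q)) (Function('Y')(Q) = Mul(Rational(1, 3), Mul(Add(-1, Q), Add(1, Q))) = Mul(Rational(1, 3), Mul(Add(1, Q), Add(-1, Q))) = Mul(Rational(1, 3), Add(1, Q), Add(-1, Q)))
Add(Mul(D, Pow(357, -1)), Mul(Function('Y')(13), Pow(Function('x')(20, 14), -1))) = Add(Mul(Rational(338, 3), Pow(357, -1)), Mul(Add(Rational(-1, 3), Mul(Rational(1, 3), Pow(13, 2))), Pow(-28, -1))) = Add(Mul(Rational(338, 3), Rational(1, 357)), Mul(Add(Rational(-1, 3), Mul(Rational(1, 3), 169)), Rational(-1, 28))) = Add(Rational(338, 1071), Mul(Add(Rational(-1, 3), Rational(169, 3)), Rational(-1, 28))) = Add(Rational(338, 1071), Mul(56, Rational(-1, 28))) = Add(Rational(338, 1071), -2) = Rational(-1804, 1071)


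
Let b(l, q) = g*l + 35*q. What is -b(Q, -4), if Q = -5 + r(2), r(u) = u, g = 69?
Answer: 347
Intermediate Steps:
Q = -3 (Q = -5 + 2 = -3)
b(l, q) = 35*q + 69*l (b(l, q) = 69*l + 35*q = 35*q + 69*l)
-b(Q, -4) = -(35*(-4) + 69*(-3)) = -(-140 - 207) = -1*(-347) = 347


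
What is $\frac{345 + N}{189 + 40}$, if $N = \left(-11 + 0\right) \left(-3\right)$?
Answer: $\frac{378}{229} \approx 1.6507$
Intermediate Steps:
$N = 33$ ($N = \left(-11\right) \left(-3\right) = 33$)
$\frac{345 + N}{189 + 40} = \frac{345 + 33}{189 + 40} = \frac{378}{229}$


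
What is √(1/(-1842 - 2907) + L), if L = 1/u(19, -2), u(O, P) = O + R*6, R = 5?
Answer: 10*√223203/33243 ≈ 0.14212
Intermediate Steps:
u(O, P) = 30 + O (u(O, P) = O + 5*6 = O + 30 = 30 + O)
L = 1/49 (L = 1/(30 + 19) = 1/49 ≈ 0.020408)
√(1/(-1842 - 2907) + L) = √(1/(-1842 - 2907) + 1/49) = √(1/(-4749) + 1/49) = √(-1/4749 + 1/49) = √(4700/232701) = 10*√223203/33243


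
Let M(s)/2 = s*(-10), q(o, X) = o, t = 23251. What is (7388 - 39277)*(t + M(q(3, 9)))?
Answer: -739537799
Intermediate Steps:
M(s) = -20*s (M(s) = 2*(s*(-10)) = 2*(-10*s) = -20*s)
(7388 - 39277)*(t + M(q(3, 9))) = (7388 - 39277)*(23251 - 20*3) = -31889*(23251 - 60) = -31889*23191 = -739537799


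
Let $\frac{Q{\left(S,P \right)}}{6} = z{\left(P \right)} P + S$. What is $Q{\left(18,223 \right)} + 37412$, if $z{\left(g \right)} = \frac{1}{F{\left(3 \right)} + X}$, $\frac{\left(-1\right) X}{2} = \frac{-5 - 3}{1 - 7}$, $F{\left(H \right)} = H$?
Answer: $41534$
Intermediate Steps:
$X = - \frac{8}{3}$ ($X = - 2 \frac{-5 - 3}{1 - 7} = - 2 \left(- \frac{8}{-6}\right) = - 2 \left(\left(-8\right) \left(- \frac{1}{6}\right)\right) = \left(-2\right) \frac{4}{3} = - \frac{8}{3} \approx -2.6667$)
$z{\left(g \right)} = 3$ ($z{\left(g \right)} = \frac{1}{3 - \frac{8}{3}} = \frac{1}{\frac{1}{3}} = 3$)
$Q{\left(S,P \right)} = 6 S + 18 P$ ($Q{\left(S,P \right)} = 6 \left(3 P + S\right) = 6 \left(S + 3 P\right) = 6 S + 18 P$)
$Q{\left(18,223 \right)} + 37412 = \left(6 \cdot 18 + 18 \cdot 223\right) + 37412 = \left(108 + 4014\right) + 37412 = 4122 + 37412 = 41534$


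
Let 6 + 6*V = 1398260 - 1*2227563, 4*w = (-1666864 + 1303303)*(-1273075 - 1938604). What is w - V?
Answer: 3502925345375/12 ≈ 2.9191e+11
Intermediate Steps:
w = 1167641228919/4 (w = ((-1666864 + 1303303)*(-1273075 - 1938604))/4 = (-363561*(-3211679))/4 = (¼)*1167641228919 = 1167641228919/4 ≈ 2.9191e+11)
V = -829309/6 (V = -1 + (1398260 - 1*2227563)/6 = -1 + (1398260 - 2227563)/6 = -1 + (⅙)*(-829303) = -1 - 829303/6 = -829309/6 ≈ -1.3822e+5)
w - V = 1167641228919/4 - 1*(-829309/6) = 1167641228919/4 + 829309/6 = 3502925345375/12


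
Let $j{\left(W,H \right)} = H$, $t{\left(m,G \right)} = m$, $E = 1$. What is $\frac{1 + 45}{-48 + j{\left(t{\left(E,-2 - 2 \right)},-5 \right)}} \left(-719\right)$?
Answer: $\frac{33074}{53} \approx 624.04$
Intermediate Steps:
$\frac{1 + 45}{-48 + j{\left(t{\left(E,-2 - 2 \right)},-5 \right)}} \left(-719\right) = \frac{1 + 45}{-48 - 5} \left(-719\right) = \frac{46}{-53} \left(-719\right) = 46 \left(- \frac{1}{53}\right) \left(-719\right) = \left(- \frac{46}{53}\right) \left(-719\right) = \frac{33074}{53}$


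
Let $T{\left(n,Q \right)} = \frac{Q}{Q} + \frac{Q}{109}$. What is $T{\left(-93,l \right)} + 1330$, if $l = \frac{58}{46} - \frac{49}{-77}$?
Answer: $\frac{36705467}{27577} \approx 1331.0$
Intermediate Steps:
$l = \frac{480}{253}$ ($l = 58 \cdot \frac{1}{46} - - \frac{7}{11} = \frac{29}{23} + \frac{7}{11} = \frac{480}{253} \approx 1.8972$)
$T{\left(n,Q \right)} = 1 + \frac{Q}{109}$ ($T{\left(n,Q \right)} = 1 + Q \frac{1}{109} = 1 + \frac{Q}{109}$)
$T{\left(-93,l \right)} + 1330 = \left(1 + \frac{1}{109} \cdot \frac{480}{253}\right) + 1330 = \left(1 + \frac{480}{27577}\right) + 1330 = \frac{28057}{27577} + 1330 = \frac{36705467}{27577}$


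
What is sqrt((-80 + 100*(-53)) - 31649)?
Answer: I*sqrt(37029) ≈ 192.43*I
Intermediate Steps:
sqrt((-80 + 100*(-53)) - 31649) = sqrt((-80 - 5300) - 31649) = sqrt(-5380 - 31649) = sqrt(-37029) = I*sqrt(37029)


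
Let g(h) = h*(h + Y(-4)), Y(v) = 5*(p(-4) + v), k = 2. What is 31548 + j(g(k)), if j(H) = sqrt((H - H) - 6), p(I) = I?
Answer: 31548 + I*sqrt(6) ≈ 31548.0 + 2.4495*I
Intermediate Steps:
Y(v) = -20 + 5*v (Y(v) = 5*(-4 + v) = -20 + 5*v)
g(h) = h*(-40 + h) (g(h) = h*(h + (-20 + 5*(-4))) = h*(h + (-20 - 20)) = h*(h - 40) = h*(-40 + h))
j(H) = I*sqrt(6) (j(H) = sqrt(0 - 6) = sqrt(-6) = I*sqrt(6))
31548 + j(g(k)) = 31548 + I*sqrt(6)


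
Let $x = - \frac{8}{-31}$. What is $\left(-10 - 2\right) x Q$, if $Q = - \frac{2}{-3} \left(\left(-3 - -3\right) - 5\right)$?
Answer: $\frac{320}{31} \approx 10.323$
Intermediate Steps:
$Q = - \frac{10}{3}$ ($Q = \left(-2\right) \left(- \frac{1}{3}\right) \left(\left(-3 + 3\right) - 5\right) = \frac{2 \left(0 - 5\right)}{3} = \frac{2}{3} \left(-5\right) = - \frac{10}{3} \approx -3.3333$)
$x = \frac{8}{31}$ ($x = \left(-8\right) \left(- \frac{1}{31}\right) = \frac{8}{31} \approx 0.25806$)
$\left(-10 - 2\right) x Q = \left(-10 - 2\right) \frac{8}{31} \left(- \frac{10}{3}\right) = \left(-12\right) \frac{8}{31} \left(- \frac{10}{3}\right) = \left(- \frac{96}{31}\right) \left(- \frac{10}{3}\right) = \frac{320}{31}$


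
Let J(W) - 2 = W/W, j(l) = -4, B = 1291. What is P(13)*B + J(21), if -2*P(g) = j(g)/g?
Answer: 2621/13 ≈ 201.62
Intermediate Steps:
J(W) = 3 (J(W) = 2 + W/W = 2 + 1 = 3)
P(g) = 2/g (P(g) = -(-2)/g = 2/g)
P(13)*B + J(21) = (2/13)*1291 + 3 = 2582/13 + 3 = 2621/13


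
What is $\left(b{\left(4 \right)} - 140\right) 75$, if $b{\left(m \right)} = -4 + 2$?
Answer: $-10650$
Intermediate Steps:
$b{\left(m \right)} = -2$
$\left(b{\left(4 \right)} - 140\right) 75 = \left(-2 - 140\right) 75 = \left(-142\right) 75 = -10650$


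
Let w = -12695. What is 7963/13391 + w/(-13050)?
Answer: 54783179/34950510 ≈ 1.5674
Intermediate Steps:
7963/13391 + w/(-13050) = 7963/13391 - 12695/(-13050) = 7963*(1/13391) - 12695*(-1/13050) = 7963/13391 + 2539/2610 = 54783179/34950510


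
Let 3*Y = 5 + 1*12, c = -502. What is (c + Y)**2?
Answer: 2217121/9 ≈ 2.4635e+5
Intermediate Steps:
Y = 17/3 (Y = (5 + 1*12)/3 = (5 + 12)/3 = (1/3)*17 = 17/3 ≈ 5.6667)
(c + Y)**2 = (-502 + 17/3)**2 = (-1489/3)**2 = 2217121/9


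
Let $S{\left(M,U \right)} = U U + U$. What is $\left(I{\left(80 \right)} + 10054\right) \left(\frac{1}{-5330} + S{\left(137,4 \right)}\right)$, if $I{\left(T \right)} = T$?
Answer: $\frac{540137133}{2665} \approx 2.0268 \cdot 10^{5}$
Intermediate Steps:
$S{\left(M,U \right)} = U + U^{2}$ ($S{\left(M,U \right)} = U^{2} + U = U + U^{2}$)
$\left(I{\left(80 \right)} + 10054\right) \left(\frac{1}{-5330} + S{\left(137,4 \right)}\right) = \left(80 + 10054\right) \left(\frac{1}{-5330} + 4 \left(1 + 4\right)\right) = 10134 \left(- \frac{1}{5330} + 4 \cdot 5\right) = 10134 \left(- \frac{1}{5330} + 20\right) = 10134 \cdot \frac{106599}{5330} = \frac{540137133}{2665}$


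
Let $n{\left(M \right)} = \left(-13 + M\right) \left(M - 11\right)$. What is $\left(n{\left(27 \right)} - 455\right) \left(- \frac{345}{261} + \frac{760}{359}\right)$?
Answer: $- \frac{1912295}{10411} \approx -183.68$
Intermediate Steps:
$n{\left(M \right)} = \left(-13 + M\right) \left(-11 + M\right)$
$\left(n{\left(27 \right)} - 455\right) \left(- \frac{345}{261} + \frac{760}{359}\right) = \left(\left(143 + 27^{2} - 648\right) - 455\right) \left(- \frac{345}{261} + \frac{760}{359}\right) = \left(\left(143 + 729 - 648\right) - 455\right) \left(\left(-345\right) \frac{1}{261} + 760 \cdot \frac{1}{359}\right) = \left(224 - 455\right) \left(- \frac{115}{87} + \frac{760}{359}\right) = \left(-231\right) \frac{24835}{31233} = - \frac{1912295}{10411}$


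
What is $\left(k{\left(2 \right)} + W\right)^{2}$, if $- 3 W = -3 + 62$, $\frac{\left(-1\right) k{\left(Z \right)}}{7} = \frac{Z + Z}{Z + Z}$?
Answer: $\frac{6400}{9} \approx 711.11$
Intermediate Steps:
$k{\left(Z \right)} = -7$ ($k{\left(Z \right)} = - 7 \frac{Z + Z}{Z + Z} = - 7 \frac{2 Z}{2 Z} = - 7 \cdot 2 Z \frac{1}{2 Z} = \left(-7\right) 1 = -7$)
$W = - \frac{59}{3}$ ($W = - \frac{-3 + 62}{3} = \left(- \frac{1}{3}\right) 59 = - \frac{59}{3} \approx -19.667$)
$\left(k{\left(2 \right)} + W\right)^{2} = \left(-7 - \frac{59}{3}\right)^{2} = \left(- \frac{80}{3}\right)^{2} = \frac{6400}{9}$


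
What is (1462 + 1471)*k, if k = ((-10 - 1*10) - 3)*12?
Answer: -809508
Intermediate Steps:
k = -276 (k = ((-10 - 10) - 3)*12 = (-20 - 3)*12 = -23*12 = -276)
(1462 + 1471)*k = (1462 + 1471)*(-276) = 2933*(-276) = -809508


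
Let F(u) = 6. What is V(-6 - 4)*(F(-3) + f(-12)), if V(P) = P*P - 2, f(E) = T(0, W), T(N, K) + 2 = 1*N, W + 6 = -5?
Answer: 392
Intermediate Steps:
W = -11 (W = -6 - 5 = -11)
T(N, K) = -2 + N (T(N, K) = -2 + 1*N = -2 + N)
f(E) = -2 (f(E) = -2 + 0 = -2)
V(P) = -2 + P² (V(P) = P² - 2 = -2 + P²)
V(-6 - 4)*(F(-3) + f(-12)) = (-2 + (-6 - 4)²)*(6 - 2) = (-2 + (-10)²)*4 = (-2 + 100)*4 = 98*4 = 392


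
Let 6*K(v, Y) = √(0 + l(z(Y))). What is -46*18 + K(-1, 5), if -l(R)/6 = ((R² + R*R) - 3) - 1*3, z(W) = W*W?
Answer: -828 + I*√1866/3 ≈ -828.0 + 14.399*I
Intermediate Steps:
z(W) = W²
l(R) = 36 - 12*R² (l(R) = -6*(((R² + R*R) - 3) - 1*3) = -6*(((R² + R²) - 3) - 3) = -6*((2*R² - 3) - 3) = -6*((-3 + 2*R²) - 3) = -6*(-6 + 2*R²) = 36 - 12*R²)
K(v, Y) = √(36 - 12*Y⁴)/6 (K(v, Y) = √(0 + (36 - 12*Y⁴))/6 = √(36 - 12*Y⁴)/6)
-46*18 + K(-1, 5) = -46*18 + √(9 - 3*5⁴)/3 = -828 + √(9 - 3*625)/3 = -828 + √(9 - 1875)/3 = -828 + √(-1866)/3 = -828 + (I*√1866)/3 = -828 + I*√1866/3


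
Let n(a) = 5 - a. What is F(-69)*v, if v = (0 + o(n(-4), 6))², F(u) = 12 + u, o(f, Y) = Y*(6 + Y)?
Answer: -295488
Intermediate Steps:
v = 5184 (v = (0 + 6*(6 + 6))² = (0 + 6*12)² = (0 + 72)² = 72² = 5184)
F(-69)*v = (12 - 69)*5184 = -57*5184 = -295488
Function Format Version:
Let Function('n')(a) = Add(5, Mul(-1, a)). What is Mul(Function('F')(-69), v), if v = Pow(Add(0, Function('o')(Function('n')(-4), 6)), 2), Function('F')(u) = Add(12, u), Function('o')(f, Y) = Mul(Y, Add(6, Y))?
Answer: -295488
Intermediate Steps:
v = 5184 (v = Pow(Add(0, Mul(6, Add(6, 6))), 2) = Pow(Add(0, Mul(6, 12)), 2) = Pow(Add(0, 72), 2) = Pow(72, 2) = 5184)
Mul(Function('F')(-69), v) = Mul(Add(12, -69), 5184) = Mul(-57, 5184) = -295488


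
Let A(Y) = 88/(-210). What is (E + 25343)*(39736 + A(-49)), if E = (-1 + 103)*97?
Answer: 147017079932/105 ≈ 1.4002e+9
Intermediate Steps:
E = 9894 (E = 102*97 = 9894)
A(Y) = -44/105 (A(Y) = 88*(-1/210) = -44/105)
(E + 25343)*(39736 + A(-49)) = (9894 + 25343)*(39736 - 44/105) = 35237*(4172236/105) = 147017079932/105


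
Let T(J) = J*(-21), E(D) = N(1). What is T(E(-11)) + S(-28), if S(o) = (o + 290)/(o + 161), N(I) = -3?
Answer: 8641/133 ≈ 64.970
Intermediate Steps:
E(D) = -3
S(o) = (290 + o)/(161 + o)
T(J) = -21*J
T(E(-11)) + S(-28) = -21*(-3) + (290 - 28)/(161 - 28) = 63 + 262/133 = 8641/133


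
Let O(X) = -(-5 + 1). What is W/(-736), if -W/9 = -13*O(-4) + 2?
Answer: -225/368 ≈ -0.61141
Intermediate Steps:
O(X) = 4 (O(X) = -1*(-4) = 4)
W = 450 (W = -9*(-13*4 + 2) = -9*(-52 + 2) = -9*(-50) = 450)
W/(-736) = 450/(-736) = 450*(-1/736) = -225/368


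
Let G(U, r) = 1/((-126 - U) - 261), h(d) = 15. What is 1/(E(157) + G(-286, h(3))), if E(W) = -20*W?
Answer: -101/317141 ≈ -0.00031847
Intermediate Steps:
G(U, r) = 1/(-387 - U)
1/(E(157) + G(-286, h(3))) = 1/(-20*157 - 1/(387 - 286)) = 1/(-3140 - 1/101) = 1/(-317141/101) = -101/317141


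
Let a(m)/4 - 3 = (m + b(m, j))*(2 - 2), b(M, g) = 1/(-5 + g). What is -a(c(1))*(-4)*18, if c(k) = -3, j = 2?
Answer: 864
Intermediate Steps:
a(m) = 12 (a(m) = 12 + 4*((m + 1/(-5 + 2))*(2 - 2)) = 12 + 4*((m + 1/(-3))*0) = 12 + 4*((m - ⅓)*0) = 12 + 4*((-⅓ + m)*0) = 12 + 4*0 = 12 + 0 = 12)
-a(c(1))*(-4)*18 = -12*(-4)*18 = -(-48)*18 = -1*(-864) = 864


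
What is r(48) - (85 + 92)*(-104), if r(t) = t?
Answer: 18456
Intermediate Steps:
r(48) - (85 + 92)*(-104) = 48 - (85 + 92)*(-104) = 48 - 177*(-104) = 48 - 1*(-18408) = 48 + 18408 = 18456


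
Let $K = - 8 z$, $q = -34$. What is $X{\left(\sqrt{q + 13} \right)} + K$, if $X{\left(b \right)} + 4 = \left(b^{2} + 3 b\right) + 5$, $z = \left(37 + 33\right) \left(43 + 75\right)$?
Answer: $-66100 + 3 i \sqrt{21} \approx -66100.0 + 13.748 i$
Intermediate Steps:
$z = 8260$ ($z = 70 \cdot 118 = 8260$)
$X{\left(b \right)} = 1 + b^{2} + 3 b$ ($X{\left(b \right)} = -4 + \left(\left(b^{2} + 3 b\right) + 5\right) = -4 + \left(5 + b^{2} + 3 b\right) = 1 + b^{2} + 3 b$)
$K = -66080$ ($K = \left(-8\right) 8260 = -66080$)
$X{\left(\sqrt{q + 13} \right)} + K = \left(1 + \left(\sqrt{-34 + 13}\right)^{2} + 3 \sqrt{-34 + 13}\right) - 66080 = \left(1 + \left(\sqrt{-21}\right)^{2} + 3 \sqrt{-21}\right) - 66080 = \left(1 + \left(i \sqrt{21}\right)^{2} + 3 i \sqrt{21}\right) - 66080 = \left(1 - 21 + 3 i \sqrt{21}\right) - 66080 = \left(-20 + 3 i \sqrt{21}\right) - 66080 = -66100 + 3 i \sqrt{21}$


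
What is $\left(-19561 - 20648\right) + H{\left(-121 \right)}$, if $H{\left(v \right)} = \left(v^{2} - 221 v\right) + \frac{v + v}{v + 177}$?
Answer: $\frac{32723}{28} \approx 1168.7$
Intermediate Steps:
$H{\left(v \right)} = v^{2} - 221 v + \frac{2 v}{177 + v}$ ($H{\left(v \right)} = \left(v^{2} - 221 v\right) + \frac{2 v}{177 + v} = v^{2} - 221 v + \frac{2 v}{177 + v}$)
$\left(-19561 - 20648\right) + H{\left(-121 \right)} = \left(-19561 - 20648\right) - \frac{121 \left(-39115 + \left(-121\right)^{2} - -5324\right)}{177 - 121} = -40209 - \frac{121 \left(-39115 + 14641 + 5324\right)}{56} = -40209 - \frac{121}{56} \left(-19150\right) = -40209 + \frac{1158575}{28} = \frac{32723}{28}$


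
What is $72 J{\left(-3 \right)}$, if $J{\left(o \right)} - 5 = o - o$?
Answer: $360$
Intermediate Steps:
$J{\left(o \right)} = 5$ ($J{\left(o \right)} = 5 + \left(o - o\right) = 5 + 0 = 5$)
$72 J{\left(-3 \right)} = 72 \cdot 5 = 360$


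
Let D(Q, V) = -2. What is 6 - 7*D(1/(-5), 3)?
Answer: 20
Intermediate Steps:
6 - 7*D(1/(-5), 3) = 6 - 7*(-2) = 6 + 14 = 20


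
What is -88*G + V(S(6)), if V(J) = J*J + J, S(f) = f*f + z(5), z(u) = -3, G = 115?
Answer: -8998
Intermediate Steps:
S(f) = -3 + f² (S(f) = f*f - 3 = f² - 3 = -3 + f²)
V(J) = J + J² (V(J) = J² + J = J + J²)
-88*G + V(S(6)) = -88*115 + (-3 + 6²)*(1 + (-3 + 6²)) = -10120 + (-3 + 36)*(1 + (-3 + 36)) = -10120 + 33*(1 + 33) = -10120 + 33*34 = -10120 + 1122 = -8998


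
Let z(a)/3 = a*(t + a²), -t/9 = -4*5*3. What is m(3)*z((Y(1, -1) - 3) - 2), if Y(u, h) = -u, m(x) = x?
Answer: -31104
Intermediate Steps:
t = 540 (t = -9*(-4*5)*3 = -(-180)*3 = -9*(-60) = 540)
z(a) = 3*a*(540 + a²) (z(a) = 3*(a*(540 + a²)) = 3*a*(540 + a²))
m(3)*z((Y(1, -1) - 3) - 2) = 3*(3*((-1*1 - 3) - 2)*(540 + ((-1*1 - 3) - 2)²)) = 3*(3*((-1 - 3) - 2)*(540 + ((-1 - 3) - 2)²)) = 3*(3*(-4 - 2)*(540 + (-4 - 2)²)) = 3*(3*(-6)*(540 + (-6)²)) = 3*(3*(-6)*(540 + 36)) = 3*(3*(-6)*576) = 3*(-10368) = -31104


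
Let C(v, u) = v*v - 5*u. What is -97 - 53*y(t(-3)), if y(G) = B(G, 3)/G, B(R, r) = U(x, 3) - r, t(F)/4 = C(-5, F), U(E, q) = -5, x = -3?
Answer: -1887/20 ≈ -94.350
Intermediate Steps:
C(v, u) = v**2 - 5*u
t(F) = 100 - 20*F (t(F) = 4*((-5)**2 - 5*F) = 4*(25 - 5*F) = 100 - 20*F)
B(R, r) = -5 - r
y(G) = -8/G (y(G) = (-5 - 1*3)/G = (-5 - 3)/G = -8/G)
-97 - 53*y(t(-3)) = -97 - (-424)/(100 - 20*(-3)) = -97 - (-424)/(100 + 60) = -97 - (-424)/160 = -97 - 53*(-1/20) = -97 + 53/20 = -1887/20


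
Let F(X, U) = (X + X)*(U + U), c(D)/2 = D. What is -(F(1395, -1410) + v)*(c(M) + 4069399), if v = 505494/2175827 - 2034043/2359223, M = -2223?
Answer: 164173187398561005938028647/5133261102421 ≈ 3.1982e+13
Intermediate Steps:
c(D) = 2*D
F(X, U) = 4*U*X (F(X, U) = (2*X)*(2*U) = 4*U*X)
v = -3233152607399/5133261102421 (v = 505494*(1/2175827) - 2034043*1/2359223 = 505494/2175827 - 2034043/2359223 = -3233152607399/5133261102421 ≈ -0.62984)
-(F(1395, -1410) + v)*(c(M) + 4069399) = -(4*(-1410)*1395 - 3233152607399/5133261102421)*(2*(-2223) + 4069399) = -(-7867800 - 3233152607399/5133261102421)*(-4446 + 4069399) = -(-40387474934780551199)*4064953/5133261102421 = -1*(-164173187398561005938028647/5133261102421) = 164173187398561005938028647/5133261102421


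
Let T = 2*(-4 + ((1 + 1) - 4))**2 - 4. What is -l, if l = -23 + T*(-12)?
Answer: 839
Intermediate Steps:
T = 68 (T = 2*(-4 + (2 - 4))**2 - 4 = 2*(-4 - 2)**2 - 4 = 2*(-6)**2 - 4 = 2*36 - 4 = 72 - 4 = 68)
l = -839 (l = -23 + 68*(-12) = -23 - 816 = -839)
-l = -1*(-839) = 839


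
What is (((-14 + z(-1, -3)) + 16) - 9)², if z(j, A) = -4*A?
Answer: 25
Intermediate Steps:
(((-14 + z(-1, -3)) + 16) - 9)² = (((-14 - 4*(-3)) + 16) - 9)² = (((-14 + 12) + 16) - 9)² = ((-2 + 16) - 9)² = (14 - 9)² = 5² = 25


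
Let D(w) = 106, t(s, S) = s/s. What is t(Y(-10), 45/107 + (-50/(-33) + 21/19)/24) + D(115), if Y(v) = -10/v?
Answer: 107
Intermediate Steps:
t(s, S) = 1
t(Y(-10), 45/107 + (-50/(-33) + 21/19)/24) + D(115) = 1 + 106 = 107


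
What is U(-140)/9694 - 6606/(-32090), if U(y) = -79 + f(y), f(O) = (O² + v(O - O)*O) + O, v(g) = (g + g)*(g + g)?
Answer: 342987427/155540230 ≈ 2.2051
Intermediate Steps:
v(g) = 4*g² (v(g) = (2*g)*(2*g) = 4*g²)
f(O) = O + O² (f(O) = (O² + (4*(O - O)²)*O) + O = (O² + (4*0²)*O) + O = (O² + (4*0)*O) + O = (O² + 0*O) + O = (O² + 0) + O = O² + O = O + O²)
U(y) = -79 + y*(1 + y)
U(-140)/9694 - 6606/(-32090) = (-79 - 140*(1 - 140))/9694 - 6606/(-32090) = (-79 - 140*(-139))*(1/9694) - 6606*(-1/32090) = (-79 + 19460)*(1/9694) + 3303/16045 = 19381*(1/9694) + 3303/16045 = 19381/9694 + 3303/16045 = 342987427/155540230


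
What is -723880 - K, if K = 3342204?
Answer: -4066084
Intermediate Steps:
-723880 - K = -723880 - 1*3342204 = -723880 - 3342204 = -4066084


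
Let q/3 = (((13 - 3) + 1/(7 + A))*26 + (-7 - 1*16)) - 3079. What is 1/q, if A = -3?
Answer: -2/17013 ≈ -0.00011756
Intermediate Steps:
q = -17013/2 (q = 3*((((13 - 3) + 1/(7 - 3))*26 + (-7 - 1*16)) - 3079) = 3*(((10 + 1/4)*26 + (-7 - 16)) - 3079) = 3*(((10 + ¼)*26 - 23) - 3079) = 3*(((41/4)*26 - 23) - 3079) = 3*((533/2 - 23) - 3079) = 3*(487/2 - 3079) = 3*(-5671/2) = -17013/2 ≈ -8506.5)
1/q = 1/(-17013/2) = -2/17013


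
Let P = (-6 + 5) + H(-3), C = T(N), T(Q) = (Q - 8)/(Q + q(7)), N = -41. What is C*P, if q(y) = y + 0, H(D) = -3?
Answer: -98/17 ≈ -5.7647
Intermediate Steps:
q(y) = y
T(Q) = (-8 + Q)/(7 + Q) (T(Q) = (Q - 8)/(Q + 7) = (-8 + Q)/(7 + Q))
C = 49/34 (C = (-8 - 41)/(7 - 41) = -49/(-34) = -1/34*(-49) = 49/34 ≈ 1.4412)
P = -4 (P = (-6 + 5) - 3 = -1 - 3 = -4)
C*P = (49/34)*(-4) = -98/17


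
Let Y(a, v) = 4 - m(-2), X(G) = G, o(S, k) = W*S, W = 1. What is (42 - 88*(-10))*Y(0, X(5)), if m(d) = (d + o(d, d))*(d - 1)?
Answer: -7376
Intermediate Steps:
o(S, k) = S (o(S, k) = 1*S = S)
m(d) = 2*d*(-1 + d) (m(d) = (d + d)*(d - 1) = (2*d)*(-1 + d) = 2*d*(-1 + d))
Y(a, v) = -8 (Y(a, v) = 4 - 2*(-2)*(-1 - 2) = 4 - 2*(-2)*(-3) = 4 - 1*12 = 4 - 12 = -8)
(42 - 88*(-10))*Y(0, X(5)) = (42 - 88*(-10))*(-8) = (42 + 880)*(-8) = 922*(-8) = -7376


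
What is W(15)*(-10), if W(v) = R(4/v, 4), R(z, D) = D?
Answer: -40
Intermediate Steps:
W(v) = 4
W(15)*(-10) = 4*(-10) = -40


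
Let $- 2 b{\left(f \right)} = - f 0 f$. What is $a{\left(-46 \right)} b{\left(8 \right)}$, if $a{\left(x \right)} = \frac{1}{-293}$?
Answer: $0$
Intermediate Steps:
$a{\left(x \right)} = - \frac{1}{293}$
$b{\left(f \right)} = 0$ ($b{\left(f \right)} = - \frac{\left(-1\right) f 0 f}{2} = - \frac{\left(-1\right) 0 f}{2} = - \frac{\left(-1\right) 0}{2} = \left(- \frac{1}{2}\right) 0 = 0$)
$a{\left(-46 \right)} b{\left(8 \right)} = \left(- \frac{1}{293}\right) 0 = 0$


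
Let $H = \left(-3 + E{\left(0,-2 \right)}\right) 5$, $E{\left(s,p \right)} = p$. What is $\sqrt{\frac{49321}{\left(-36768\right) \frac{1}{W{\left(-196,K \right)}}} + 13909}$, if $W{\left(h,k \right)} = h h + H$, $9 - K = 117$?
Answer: $\frac{11 i \sqrt{2916447718}}{3064} \approx 193.88 i$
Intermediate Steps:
$H = -25$ ($H = \left(-3 - 2\right) 5 = \left(-5\right) 5 = -25$)
$K = -108$ ($K = 9 - 117 = -108$)
$W{\left(h,k \right)} = -25 + h^{2}$ ($W{\left(h,k \right)} = h h - 25 = h^{2} - 25 = -25 + h^{2}$)
$\sqrt{\frac{49321}{\left(-36768\right) \frac{1}{W{\left(-196,K \right)}}} + 13909} = \sqrt{\frac{49321}{\left(-36768\right) \frac{1}{-25 + \left(-196\right)^{2}}} + 13909} = \sqrt{\frac{49321}{\left(-36768\right) \frac{1}{-25 + 38416}} + 13909} = \sqrt{\frac{49321}{\left(-36768\right) \frac{1}{38391}} + 13909} = \sqrt{\frac{49321}{- \frac{12256}{12797}} + 13909} = \sqrt{49321 \left(- \frac{12797}{12256}\right) + 13909} = \sqrt{- \frac{631160837}{12256} + 13909} = \sqrt{- \frac{460692133}{12256}} = \frac{11 i \sqrt{2916447718}}{3064}$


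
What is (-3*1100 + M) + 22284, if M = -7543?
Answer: 11441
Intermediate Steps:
(-3*1100 + M) + 22284 = (-3*1100 - 7543) + 22284 = (-3300 - 7543) + 22284 = -10843 + 22284 = 11441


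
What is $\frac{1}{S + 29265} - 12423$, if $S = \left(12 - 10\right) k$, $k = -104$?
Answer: $- \frac{360975110}{29057} \approx -12423.0$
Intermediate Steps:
$S = -208$ ($S = \left(12 - 10\right) \left(-104\right) = 2 \left(-104\right) = -208$)
$\frac{1}{S + 29265} - 12423 = \frac{1}{-208 + 29265} - 12423 = \frac{1}{29057} - 12423 = - \frac{360975110}{29057}$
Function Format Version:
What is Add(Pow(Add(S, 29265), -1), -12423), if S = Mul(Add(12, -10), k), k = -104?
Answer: Rational(-360975110, 29057) ≈ -12423.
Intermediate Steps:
S = -208 (S = Mul(Add(12, -10), -104) = Mul(2, -104) = -208)
Add(Pow(Add(S, 29265), -1), -12423) = Add(Pow(Add(-208, 29265), -1), -12423) = Add(Pow(29057, -1), -12423) = Add(Rational(1, 29057), -12423) = Rational(-360975110, 29057)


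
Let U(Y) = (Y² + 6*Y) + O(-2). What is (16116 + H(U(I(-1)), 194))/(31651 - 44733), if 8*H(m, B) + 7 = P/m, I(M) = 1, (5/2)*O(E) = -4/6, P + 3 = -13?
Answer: -13020781/10570256 ≈ -1.2318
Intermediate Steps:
P = -16 (P = -3 - 13 = -16)
O(E) = -4/15 (O(E) = 2*(-4/6)/5 = 2*(-4*⅙)/5 = (⅖)*(-⅔) = -4/15)
U(Y) = -4/15 + Y² + 6*Y (U(Y) = (Y² + 6*Y) - 4/15 = -4/15 + Y² + 6*Y)
H(m, B) = -7/8 - 2/m (H(m, B) = -7/8 + (-16/m)/8 = -7/8 - 2/m)
(16116 + H(U(I(-1)), 194))/(31651 - 44733) = (16116 + (-7/8 - 2/(-4/15 + 1² + 6*1)))/(31651 - 44733) = (16116 + (-7/8 - 2/(-4/15 + 1 + 6)))/(-13082) = (16116 + (-7/8 - 2/101/15))*(-1/13082) = (16116 + (-7/8 - 2*15/101))*(-1/13082) = (16116 + (-7/8 - 30/101))*(-1/13082) = (16116 - 947/808)*(-1/13082) = (13020781/808)*(-1/13082) = -13020781/10570256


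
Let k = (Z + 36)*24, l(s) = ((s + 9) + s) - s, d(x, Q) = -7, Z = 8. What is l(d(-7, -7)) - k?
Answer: -1054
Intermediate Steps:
l(s) = 9 + s (l(s) = ((9 + s) + s) - s = (9 + 2*s) - s = 9 + s)
k = 1056 (k = (8 + 36)*24 = 44*24 = 1056)
l(d(-7, -7)) - k = (9 - 7) - 1*1056 = 2 - 1056 = -1054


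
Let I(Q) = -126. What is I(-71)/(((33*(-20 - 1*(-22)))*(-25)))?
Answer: 21/275 ≈ 0.076364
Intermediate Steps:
I(-71)/(((33*(-20 - 1*(-22)))*(-25))) = -126*(-1/(825*(-20 - 1*(-22)))) = -126*(-1/(825*(-20 + 22))) = -126/((33*2)*(-25)) = -126/(66*(-25)) = -126/(-1650) = -126*(-1/1650) = 21/275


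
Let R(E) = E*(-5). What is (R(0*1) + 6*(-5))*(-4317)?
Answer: 129510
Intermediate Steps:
R(E) = -5*E
(R(0*1) + 6*(-5))*(-4317) = (-0 + 6*(-5))*(-4317) = (-5*0 - 30)*(-4317) = (0 - 30)*(-4317) = -30*(-4317) = 129510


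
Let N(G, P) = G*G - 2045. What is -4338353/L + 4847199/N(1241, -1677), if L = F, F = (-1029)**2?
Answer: -1540130058349/1628535576276 ≈ -0.94571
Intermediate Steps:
F = 1058841
L = 1058841
N(G, P) = -2045 + G**2 (N(G, P) = G**2 - 2045 = -2045 + G**2)
-4338353/L + 4847199/N(1241, -1677) = -4338353/1058841 + 4847199/(-2045 + 1241**2) = -4338353*1/1058841 + 4847199/(-2045 + 1540081) = -4338353/1058841 + 4847199/1538036 = -1540130058349/1628535576276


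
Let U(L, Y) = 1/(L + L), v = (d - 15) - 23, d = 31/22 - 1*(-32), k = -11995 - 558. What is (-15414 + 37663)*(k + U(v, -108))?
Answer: -28208706136/101 ≈ -2.7929e+8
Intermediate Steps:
k = -12553
d = 735/22 (d = 31*(1/22) + 32 = 31/22 + 32 = 735/22 ≈ 33.409)
v = -101/22 (v = (735/22 - 15) - 23 = 405/22 - 23 = -101/22 ≈ -4.5909)
U(L, Y) = 1/(2*L)
(-15414 + 37663)*(k + U(v, -108)) = (-15414 + 37663)*(-12553 + 1/(2*(-101/22))) = 22249*(-12553 + (1/2)*(-22/101)) = 22249*(-12553 - 11/101) = 22249*(-1267864/101) = -28208706136/101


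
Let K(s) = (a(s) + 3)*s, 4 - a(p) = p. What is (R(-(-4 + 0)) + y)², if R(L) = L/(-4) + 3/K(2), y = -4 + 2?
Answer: 729/100 ≈ 7.2900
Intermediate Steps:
a(p) = 4 - p
K(s) = s*(7 - s) (K(s) = ((4 - s) + 3)*s = (7 - s)*s = s*(7 - s))
y = -2
R(L) = 3/10 - L/4 (R(L) = L/(-4) + 3/((2*(7 - 1*2))) = L*(-¼) + 3/((2*(7 - 2))) = -L/4 + 3/((2*5)) = -L/4 + 3/10 = 3/10 - L/4)
(R(-(-4 + 0)) + y)² = ((3/10 - (-1)*(-4 + 0)/4) - 2)² = ((3/10 - (-1)*(-4)/4) - 2)² = ((3/10 - ¼*4) - 2)² = ((3/10 - 1) - 2)² = (-7/10 - 2)² = (-27/10)² = 729/100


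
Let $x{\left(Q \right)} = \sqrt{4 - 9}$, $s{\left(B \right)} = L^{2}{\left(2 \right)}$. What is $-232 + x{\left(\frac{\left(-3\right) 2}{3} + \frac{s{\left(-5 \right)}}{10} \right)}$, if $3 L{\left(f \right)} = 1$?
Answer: $-232 + i \sqrt{5} \approx -232.0 + 2.2361 i$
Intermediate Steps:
$L{\left(f \right)} = \frac{1}{3}$ ($L{\left(f \right)} = \frac{1}{3} \cdot 1 = \frac{1}{3}$)
$s{\left(B \right)} = \frac{1}{9}$ ($s{\left(B \right)} = \left(\frac{1}{3}\right)^{2} = \frac{1}{9}$)
$x{\left(Q \right)} = i \sqrt{5}$ ($x{\left(Q \right)} = \sqrt{-5} = i \sqrt{5}$)
$-232 + x{\left(\frac{\left(-3\right) 2}{3} + \frac{s{\left(-5 \right)}}{10} \right)} = -232 + i \sqrt{5}$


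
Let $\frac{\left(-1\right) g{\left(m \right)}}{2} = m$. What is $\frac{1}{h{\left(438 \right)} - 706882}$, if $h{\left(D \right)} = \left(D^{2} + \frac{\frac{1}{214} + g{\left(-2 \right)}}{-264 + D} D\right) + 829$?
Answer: $- \frac{6206}{3191118493} \approx -1.9448 \cdot 10^{-6}$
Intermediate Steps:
$g{\left(m \right)} = - 2 m$
$h{\left(D \right)} = 829 + D^{2} + \frac{857 D}{214 \left(-264 + D\right)}$ ($h{\left(D \right)} = \left(D^{2} + \frac{\frac{1}{214} - -4}{-264 + D} D\right) + 829 = \left(D^{2} + \frac{\frac{1}{214} + 4}{-264 + D} D\right) + 829 = \left(D^{2} + \frac{857}{214 \left(-264 + D\right)} D\right) + 829 = \left(D^{2} + \frac{857 D}{214 \left(-264 + D\right)}\right) + 829 = 829 + D^{2} + \frac{857 D}{214 \left(-264 + D\right)}$)
$\frac{1}{h{\left(438 \right)} - 706882} = \frac{1}{\frac{-218856 + 438^{3} - 264 \cdot 438^{2} + \frac{178263}{214} \cdot 438}{-264 + 438} - 706882} = \frac{1}{\frac{-218856 + 84027672 - 50646816 + \frac{39039597}{107}}{174} - 706882} = \frac{1}{\frac{1}{174} \cdot \frac{3587373597}{107} - 706882} = \frac{1}{\frac{1195791199}{6206} - 706882} = \frac{1}{- \frac{3191118493}{6206}} = - \frac{6206}{3191118493}$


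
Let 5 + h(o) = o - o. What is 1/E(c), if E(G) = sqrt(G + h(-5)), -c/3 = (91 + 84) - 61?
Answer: -I*sqrt(347)/347 ≈ -0.053683*I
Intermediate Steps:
h(o) = -5 (h(o) = -5 + (o - o) = -5 + 0 = -5)
c = -342 (c = -3*((91 + 84) - 61) = -3*(175 - 61) = -3*114 = -342)
E(G) = sqrt(-5 + G) (E(G) = sqrt(G - 5) = sqrt(-5 + G))
1/E(c) = 1/(sqrt(-5 - 342)) = 1/(sqrt(-347)) = 1/(I*sqrt(347)) = -I*sqrt(347)/347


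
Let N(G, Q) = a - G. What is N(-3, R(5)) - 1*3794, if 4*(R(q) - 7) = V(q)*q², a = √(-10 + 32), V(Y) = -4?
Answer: -3791 + √22 ≈ -3786.3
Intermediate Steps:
a = √22 ≈ 4.6904
R(q) = 7 - q² (R(q) = 7 + (-4*q²)/4 = 7 - q²)
N(G, Q) = √22 - G
N(-3, R(5)) - 1*3794 = (√22 - 1*(-3)) - 1*3794 = (√22 + 3) - 3794 = (3 + √22) - 3794 = -3791 + √22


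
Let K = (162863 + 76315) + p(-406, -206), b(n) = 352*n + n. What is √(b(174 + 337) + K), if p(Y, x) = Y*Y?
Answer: 3*√64933 ≈ 764.46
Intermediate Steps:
p(Y, x) = Y²
b(n) = 353*n
K = 404014 (K = (162863 + 76315) + (-406)² = 239178 + 164836 = 404014)
√(b(174 + 337) + K) = √(353*(174 + 337) + 404014) = √(353*511 + 404014) = √(180383 + 404014) = √584397 = 3*√64933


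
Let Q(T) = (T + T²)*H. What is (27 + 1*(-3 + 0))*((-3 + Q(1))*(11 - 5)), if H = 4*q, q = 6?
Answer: 6480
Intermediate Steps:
H = 24 (H = 4*6 = 24)
Q(T) = 24*T + 24*T² (Q(T) = (T + T²)*24 = 24*T + 24*T²)
(27 + 1*(-3 + 0))*((-3 + Q(1))*(11 - 5)) = (27 + 1*(-3 + 0))*((-3 + 24*1*(1 + 1))*(11 - 5)) = (27 + 1*(-3))*((-3 + 24*1*2)*6) = (27 - 3)*((-3 + 48)*6) = 24*(45*6) = 24*270 = 6480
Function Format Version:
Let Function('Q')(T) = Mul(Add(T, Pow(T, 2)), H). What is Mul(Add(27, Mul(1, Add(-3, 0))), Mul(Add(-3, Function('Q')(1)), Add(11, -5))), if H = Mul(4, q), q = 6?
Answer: 6480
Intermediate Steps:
H = 24 (H = Mul(4, 6) = 24)
Function('Q')(T) = Add(Mul(24, T), Mul(24, Pow(T, 2))) (Function('Q')(T) = Mul(Add(T, Pow(T, 2)), 24) = Add(Mul(24, T), Mul(24, Pow(T, 2))))
Mul(Add(27, Mul(1, Add(-3, 0))), Mul(Add(-3, Function('Q')(1)), Add(11, -5))) = Mul(Add(27, Mul(1, Add(-3, 0))), Mul(Add(-3, Mul(24, 1, Add(1, 1))), Add(11, -5))) = Mul(Add(27, Mul(1, -3)), Mul(Add(-3, Mul(24, 1, 2)), 6)) = Mul(Add(27, -3), Mul(Add(-3, 48), 6)) = Mul(24, Mul(45, 6)) = Mul(24, 270) = 6480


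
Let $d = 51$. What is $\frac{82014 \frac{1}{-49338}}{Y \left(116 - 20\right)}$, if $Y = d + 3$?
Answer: $- \frac{13669}{42628032} \approx -0.00032066$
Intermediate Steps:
$Y = 54$ ($Y = 51 + 3 = 54$)
$\frac{82014 \frac{1}{-49338}}{Y \left(116 - 20\right)} = \frac{82014 \frac{1}{-49338}}{54 \left(116 - 20\right)} = \frac{82014 \left(- \frac{1}{49338}\right)}{54 \cdot 96} = - \frac{13669}{8223 \cdot 5184} = \left(- \frac{13669}{8223}\right) \frac{1}{5184} = - \frac{13669}{42628032}$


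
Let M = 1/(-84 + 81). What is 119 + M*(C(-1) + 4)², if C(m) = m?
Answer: 116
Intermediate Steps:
M = -⅓ (M = 1/(-3) = -⅓ ≈ -0.33333)
119 + M*(C(-1) + 4)² = 119 - (-1 + 4)²/3 = 119 - ⅓*3² = 119 - ⅓*9 = 119 - 3 = 116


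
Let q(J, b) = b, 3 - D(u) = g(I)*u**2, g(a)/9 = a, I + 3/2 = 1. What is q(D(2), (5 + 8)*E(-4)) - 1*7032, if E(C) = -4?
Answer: -7084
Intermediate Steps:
I = -1/2 (I = -3/2 + 1 = -1/2 ≈ -0.50000)
g(a) = 9*a
D(u) = 3 + 9*u**2/2 (D(u) = 3 - 9*(-1/2)*u**2 = 3 - (-9)*u**2/2 = 3 + 9*u**2/2)
q(D(2), (5 + 8)*E(-4)) - 1*7032 = (5 + 8)*(-4) - 1*7032 = 13*(-4) - 7032 = -52 - 7032 = -7084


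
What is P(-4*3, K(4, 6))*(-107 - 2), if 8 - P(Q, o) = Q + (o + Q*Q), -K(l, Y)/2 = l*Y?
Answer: 8284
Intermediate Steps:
K(l, Y) = -2*Y*l (K(l, Y) = -2*l*Y = -2*Y*l)
P(Q, o) = 8 - Q - o - Q**2 (P(Q, o) = 8 - (Q + (o + Q*Q)) = 8 - (Q + (o + Q**2)) = 8 - (Q + o + Q**2) = 8 + (-Q - o - Q**2) = 8 - Q - o - Q**2)
P(-4*3, K(4, 6))*(-107 - 2) = (8 - (-4)*3 - (-2)*6*4 - (-4*3)**2)*(-107 - 2) = (8 - 1*(-12) - 1*(-48) - 1*(-12)**2)*(-109) = (8 + 12 + 48 - 1*144)*(-109) = (8 + 12 + 48 - 144)*(-109) = -76*(-109) = 8284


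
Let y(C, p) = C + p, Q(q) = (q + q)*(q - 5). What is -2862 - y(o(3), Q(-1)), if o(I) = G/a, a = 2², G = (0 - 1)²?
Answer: -11497/4 ≈ -2874.3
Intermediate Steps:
G = 1 (G = (-1)² = 1)
a = 4
o(I) = ¼ (o(I) = 1/4 = 1*(¼) = ¼)
Q(q) = 2*q*(-5 + q) (Q(q) = (2*q)*(-5 + q) = 2*q*(-5 + q))
-2862 - y(o(3), Q(-1)) = -2862 - (¼ + 2*(-1)*(-5 - 1)) = -2862 - (¼ + 2*(-1)*(-6)) = -2862 - (¼ + 12) = -2862 - 1*49/4 = -2862 - 49/4 = -11497/4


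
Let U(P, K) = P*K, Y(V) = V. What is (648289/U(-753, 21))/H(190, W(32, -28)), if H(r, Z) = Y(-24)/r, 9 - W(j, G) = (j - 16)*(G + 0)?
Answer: 61587455/189756 ≈ 324.56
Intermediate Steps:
W(j, G) = 9 - G*(-16 + j) (W(j, G) = 9 - (j - 16)*(G + 0) = 9 - (-16 + j)*G = 9 - G*(-16 + j))
U(P, K) = K*P
H(r, Z) = -24/r
(648289/U(-753, 21))/H(190, W(32, -28)) = (648289/((21*(-753))))/((-24/190)) = (648289/(-15813))/((-24*1/190)) = (648289*(-1/15813))/(-12/95) = -648289/15813*(-95/12) = 61587455/189756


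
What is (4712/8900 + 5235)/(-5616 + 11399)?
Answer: 11649053/12867175 ≈ 0.90533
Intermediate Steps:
(4712/8900 + 5235)/(-5616 + 11399) = (4712*(1/8900) + 5235)/5783 = (1178/2225 + 5235)*(1/5783) = (11649053/2225)*(1/5783) = 11649053/12867175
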